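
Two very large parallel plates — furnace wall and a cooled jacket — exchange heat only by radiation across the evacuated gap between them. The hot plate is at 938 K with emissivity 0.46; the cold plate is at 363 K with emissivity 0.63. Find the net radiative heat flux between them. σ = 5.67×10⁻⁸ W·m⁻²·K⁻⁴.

For two infinite grey parallel plates, q = σ(T₁⁴ − T₂⁴)/(1/ε₁ + 1/ε₂ − 1).
T₁⁴ − T₂⁴ = 7.741×10¹¹ − 1.736×10¹⁰ = 7.568×10¹¹ K⁴.
1/ε₁ + 1/ε₂ − 1 = 2.174 + 1.587 − 1 = 2.761.
q = 5.67×10⁻⁸ × 7.568×10¹¹ / 2.761.

q ≈ 15500 W/m²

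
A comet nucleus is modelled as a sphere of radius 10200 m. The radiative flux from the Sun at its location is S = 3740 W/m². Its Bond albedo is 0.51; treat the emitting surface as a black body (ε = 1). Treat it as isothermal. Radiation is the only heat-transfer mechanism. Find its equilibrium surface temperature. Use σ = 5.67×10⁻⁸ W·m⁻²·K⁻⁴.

At equilibrium, absorbed power = emitted power.
Absorbing cross-section = πr² = 3.269×10⁸ m²; emitting surface = 4πr² = 1.307×10⁹ m² (ratio 4).
(1−a)S·A_cross = εσ·A_surf·T⁴  ⇒  T⁴ = (1−a)S/(4σ).
T⁴ = 0.490·3740/(4·5.67×10⁻⁸) = 8.080×10⁹ K⁴.
T = (8.080×10⁹)^(1/4).

T ≈ 300 K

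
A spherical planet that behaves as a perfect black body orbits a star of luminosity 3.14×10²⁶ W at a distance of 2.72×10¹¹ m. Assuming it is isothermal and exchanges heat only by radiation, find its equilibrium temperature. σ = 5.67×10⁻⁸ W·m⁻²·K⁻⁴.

First find the stellar flux at distance d: S = L/(4πd²) = 3.14×10²⁶/(4π·(2.72×10¹¹)²) = 337.7 W/m².
For an isothermal sphere, absorbed (1−a)S·πr² = emitted σ·4πr²·T⁴, so T⁴ = (1−a)S/(4σ).
T⁴ = 1.00·337.7/(4·5.67×10⁻⁸) = 1.489×10⁹ K⁴.

T ≈ 196 K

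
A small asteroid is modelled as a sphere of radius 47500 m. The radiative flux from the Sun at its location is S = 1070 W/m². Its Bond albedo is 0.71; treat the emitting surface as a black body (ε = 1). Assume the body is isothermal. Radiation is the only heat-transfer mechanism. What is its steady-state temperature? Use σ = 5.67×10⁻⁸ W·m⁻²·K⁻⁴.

At equilibrium, absorbed power = emitted power.
Absorbing cross-section = πr² = 7.088×10⁹ m²; emitting surface = 4πr² = 2.835×10¹⁰ m² (ratio 4).
(1−a)S·A_cross = εσ·A_surf·T⁴  ⇒  T⁴ = (1−a)S/(4σ).
T⁴ = 0.290·1070/(4·5.67×10⁻⁸) = 1.368×10⁹ K⁴.
T = (1.368×10⁹)^(1/4).

T ≈ 192 K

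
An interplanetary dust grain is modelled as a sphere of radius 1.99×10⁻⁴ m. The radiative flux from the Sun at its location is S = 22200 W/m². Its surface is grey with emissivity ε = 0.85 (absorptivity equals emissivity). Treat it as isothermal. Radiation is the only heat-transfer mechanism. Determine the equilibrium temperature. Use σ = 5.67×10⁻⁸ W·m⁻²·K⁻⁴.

T ≈ 559 K

At equilibrium, absorbed power = emitted power.
Absorbing cross-section = πr² = 1.244×10⁻⁷ m²; emitting surface = 4πr² = 4.976×10⁻⁷ m² (ratio 4).
εS·A_cross = εσ·A_surf·T⁴  ⇒  T⁴ = S/(4σ)   (ε cancels).
T⁴ = 22200/(4·5.67×10⁻⁸) = 9.788×10¹⁰ K⁴.
T = (9.788×10¹⁰)^(1/4).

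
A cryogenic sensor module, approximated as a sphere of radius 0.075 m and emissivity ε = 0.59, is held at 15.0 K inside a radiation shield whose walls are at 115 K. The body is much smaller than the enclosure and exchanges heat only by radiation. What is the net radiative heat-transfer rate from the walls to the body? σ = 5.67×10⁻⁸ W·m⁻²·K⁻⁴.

For a small grey body in a large enclosure: P_net = εσA(T_body⁴ − T_wall⁴).
A = 4πr² = 0.07069 m²; T_body⁴ − T_wall⁴ = 50620 − 1.749×10⁸ = -1.748×10⁸ K⁴.
|P_net| = 0.59·5.67×10⁻⁸·0.07069·1.748×10⁸.

P_net ≈ 0.413 W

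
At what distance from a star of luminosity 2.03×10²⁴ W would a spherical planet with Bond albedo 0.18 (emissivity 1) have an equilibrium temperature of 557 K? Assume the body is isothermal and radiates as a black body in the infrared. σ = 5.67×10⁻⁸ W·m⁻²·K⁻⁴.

For an isothermal black-emitting sphere, (1−a)S·πr² = σ·4πr²·T⁴ ⇒ S = 4σT⁴/(1−a).
S = 4·5.67×10⁻⁸·(557)⁴/0.820 = 26620 W/m².
Flux falls as S = L/(4πd²), so d = √(L/(4πS)) = √(2.03×10²⁴/(4π·26620)).

d ≈ 2.46×10⁹ m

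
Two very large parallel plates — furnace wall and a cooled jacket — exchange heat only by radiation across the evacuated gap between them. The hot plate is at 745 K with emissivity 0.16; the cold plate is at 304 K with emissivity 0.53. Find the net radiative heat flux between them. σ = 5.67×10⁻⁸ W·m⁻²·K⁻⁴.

q ≈ 2380 W/m²

For two infinite grey parallel plates, q = σ(T₁⁴ − T₂⁴)/(1/ε₁ + 1/ε₂ − 1).
T₁⁴ − T₂⁴ = 3.081×10¹¹ − 8.541×10⁹ = 2.995×10¹¹ K⁴.
1/ε₁ + 1/ε₂ − 1 = 6.250 + 1.887 − 1 = 7.137.
q = 5.67×10⁻⁸ × 2.995×10¹¹ / 7.137.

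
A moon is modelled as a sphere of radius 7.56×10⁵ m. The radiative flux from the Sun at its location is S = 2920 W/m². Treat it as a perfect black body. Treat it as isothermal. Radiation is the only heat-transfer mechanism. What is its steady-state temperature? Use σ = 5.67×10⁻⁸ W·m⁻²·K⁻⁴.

At equilibrium, absorbed power = emitted power.
Absorbing cross-section = πr² = 1.796×10¹² m²; emitting surface = 4πr² = 7.182×10¹² m² (ratio 4).
S·A_cross = εσ·A_surf·T⁴  ⇒  T⁴ = S/(4σ).
T⁴ = 1.00·2920/(4·5.67×10⁻⁸) = 1.287×10¹⁰ K⁴.
T = (1.287×10¹⁰)^(1/4).

T ≈ 337 K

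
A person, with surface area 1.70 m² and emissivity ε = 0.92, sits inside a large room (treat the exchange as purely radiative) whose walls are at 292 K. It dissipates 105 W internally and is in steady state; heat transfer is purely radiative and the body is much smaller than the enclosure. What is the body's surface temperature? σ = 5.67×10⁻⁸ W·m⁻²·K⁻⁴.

For a small grey body in a large enclosure, net radiated power = εσA(T⁴ − T_w⁴).
Steady state: P = εσA(T⁴ − T_w⁴) with A = 1.70 m².
T⁴ = P/(εσA) + T_w⁴ = 105/(0.92·5.67×10⁻⁸·1.700) + (292)⁴
    = 1.184×10⁹ + 7.270×10⁹ = 8.454×10⁹ K⁴.

T ≈ 303 K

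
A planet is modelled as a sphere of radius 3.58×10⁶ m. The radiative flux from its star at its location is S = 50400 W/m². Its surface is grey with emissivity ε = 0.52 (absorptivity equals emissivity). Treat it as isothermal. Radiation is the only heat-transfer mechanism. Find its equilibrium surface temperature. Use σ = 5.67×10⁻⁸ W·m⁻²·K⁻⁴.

At equilibrium, absorbed power = emitted power.
Absorbing cross-section = πr² = 4.026×10¹³ m²; emitting surface = 4πr² = 1.611×10¹⁴ m² (ratio 4).
εS·A_cross = εσ·A_surf·T⁴  ⇒  T⁴ = S/(4σ)   (ε cancels).
T⁴ = 50400/(4·5.67×10⁻⁸) = 2.222×10¹¹ K⁴.
T = (2.222×10¹¹)^(1/4).

T ≈ 687 K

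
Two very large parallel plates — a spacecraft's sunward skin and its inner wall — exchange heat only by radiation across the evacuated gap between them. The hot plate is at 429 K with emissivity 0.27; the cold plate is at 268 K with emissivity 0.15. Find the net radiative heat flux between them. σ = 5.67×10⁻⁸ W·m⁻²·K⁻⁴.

For two infinite grey parallel plates, q = σ(T₁⁴ − T₂⁴)/(1/ε₁ + 1/ε₂ − 1).
T₁⁴ − T₂⁴ = 3.387×10¹⁰ − 5.159×10⁹ = 2.871×10¹⁰ K⁴.
1/ε₁ + 1/ε₂ − 1 = 3.704 + 6.667 − 1 = 9.370.
q = 5.67×10⁻⁸ × 2.871×10¹⁰ / 9.370.

q ≈ 174 W/m²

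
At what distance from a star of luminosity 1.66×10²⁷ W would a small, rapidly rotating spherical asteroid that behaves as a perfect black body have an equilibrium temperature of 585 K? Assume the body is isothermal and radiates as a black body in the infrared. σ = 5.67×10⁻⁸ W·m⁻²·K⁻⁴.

For an isothermal black-emitting sphere, (1−a)S·πr² = σ·4πr²·T⁴ ⇒ S = 4σT⁴/(1−a).
S = 4·5.67×10⁻⁸·(585)⁴/1.00 = 26560 W/m².
Flux falls as S = L/(4πd²), so d = √(L/(4πS)) = √(1.66×10²⁷/(4π·26560)).

d ≈ 7.05×10¹⁰ m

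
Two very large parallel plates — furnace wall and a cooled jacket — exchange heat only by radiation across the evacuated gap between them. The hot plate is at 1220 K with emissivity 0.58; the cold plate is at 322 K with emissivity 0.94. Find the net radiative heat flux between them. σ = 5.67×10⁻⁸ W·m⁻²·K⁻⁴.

q ≈ 69900 W/m²

For two infinite grey parallel plates, q = σ(T₁⁴ − T₂⁴)/(1/ε₁ + 1/ε₂ − 1).
T₁⁴ − T₂⁴ = 2.215×10¹² − 1.075×10¹⁰ = 2.205×10¹² K⁴.
1/ε₁ + 1/ε₂ − 1 = 1.724 + 1.064 − 1 = 1.788.
q = 5.67×10⁻⁸ × 2.205×10¹² / 1.788.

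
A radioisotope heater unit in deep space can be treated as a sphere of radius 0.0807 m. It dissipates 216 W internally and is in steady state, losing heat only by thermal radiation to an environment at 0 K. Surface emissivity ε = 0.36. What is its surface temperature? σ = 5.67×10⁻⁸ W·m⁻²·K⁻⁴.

Steady state: internal power = radiated power, P = εσA T⁴.
Radiating area A = 4πr² = 0.08184 m².
T⁴ = P/(εσA) = 216/(0.36·5.67×10⁻⁸·0.08184) = 1.293×10¹¹ K⁴.
T = (1.293×10¹¹)^(1/4).

T ≈ 600 K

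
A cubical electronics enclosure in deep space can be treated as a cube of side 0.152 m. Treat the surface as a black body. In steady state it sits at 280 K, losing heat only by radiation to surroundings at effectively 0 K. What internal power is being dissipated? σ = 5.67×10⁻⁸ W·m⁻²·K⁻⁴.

Steady state: P = εσA T⁴.
A = 6L² = 0.1386 m²; T⁴ = (280)⁴ = 6.147×10⁹ K⁴.
P = 1.0 × 5.67×10⁻⁸ × 0.1386 × 6.147×10⁹.

P ≈ 48.3 W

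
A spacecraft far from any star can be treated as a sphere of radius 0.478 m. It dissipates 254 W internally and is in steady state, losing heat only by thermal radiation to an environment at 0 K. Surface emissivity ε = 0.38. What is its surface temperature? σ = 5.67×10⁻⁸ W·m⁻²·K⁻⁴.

T ≈ 253 K

Steady state: internal power = radiated power, P = εσA T⁴.
Radiating area A = 4πr² = 2.871 m².
T⁴ = P/(εσA) = 254/(0.38·5.67×10⁻⁸·2.871) = 4.106×10⁹ K⁴.
T = (4.106×10⁹)^(1/4).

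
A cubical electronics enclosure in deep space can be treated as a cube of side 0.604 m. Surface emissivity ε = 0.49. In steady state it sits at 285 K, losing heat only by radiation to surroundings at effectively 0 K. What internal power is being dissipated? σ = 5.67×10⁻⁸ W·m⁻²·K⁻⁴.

Steady state: P = εσA T⁴.
A = 6L² = 2.189 m²; T⁴ = (285)⁴ = 6.598×10⁹ K⁴.
P = 0.49 × 5.67×10⁻⁸ × 2.189 × 6.598×10⁹.

P ≈ 401 W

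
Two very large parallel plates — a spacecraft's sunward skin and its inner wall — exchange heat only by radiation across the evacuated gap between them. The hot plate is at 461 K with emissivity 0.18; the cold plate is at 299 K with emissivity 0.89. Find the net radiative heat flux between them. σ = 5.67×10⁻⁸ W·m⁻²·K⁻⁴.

For two infinite grey parallel plates, q = σ(T₁⁴ − T₂⁴)/(1/ε₁ + 1/ε₂ − 1).
T₁⁴ − T₂⁴ = 4.517×10¹⁰ − 7.993×10⁹ = 3.717×10¹⁰ K⁴.
1/ε₁ + 1/ε₂ − 1 = 5.556 + 1.124 − 1 = 5.679.
q = 5.67×10⁻⁸ × 3.717×10¹⁰ / 5.679.

q ≈ 371 W/m²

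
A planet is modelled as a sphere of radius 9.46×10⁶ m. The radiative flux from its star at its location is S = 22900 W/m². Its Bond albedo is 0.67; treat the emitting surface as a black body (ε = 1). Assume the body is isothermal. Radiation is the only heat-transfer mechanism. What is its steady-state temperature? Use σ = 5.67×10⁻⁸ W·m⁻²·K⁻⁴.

At equilibrium, absorbed power = emitted power.
Absorbing cross-section = πr² = 2.811×10¹⁴ m²; emitting surface = 4πr² = 1.125×10¹⁵ m² (ratio 4).
(1−a)S·A_cross = εσ·A_surf·T⁴  ⇒  T⁴ = (1−a)S/(4σ).
T⁴ = 0.330·22900/(4·5.67×10⁻⁸) = 3.332×10¹⁰ K⁴.
T = (3.332×10¹⁰)^(1/4).

T ≈ 427 K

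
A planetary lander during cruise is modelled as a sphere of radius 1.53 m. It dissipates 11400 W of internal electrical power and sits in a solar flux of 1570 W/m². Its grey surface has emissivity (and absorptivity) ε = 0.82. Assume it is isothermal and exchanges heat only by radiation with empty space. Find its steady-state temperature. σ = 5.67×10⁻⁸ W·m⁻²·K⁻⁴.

T ≈ 351 K

At steady state, absorbed solar power + internal power = radiated power.
Absorbed: α·S·A_cross = 0.82·1570·7.354 = 9468 W (cross-section πr²).
Total input = 9468 + 11400 = 20870 W.
Radiated: εσ·A_surf·T⁴ with A_surf = 4πr² = 29.42 m².
T⁴ = 20870/(0.82·5.67×10⁻⁸·29.42) = 1.526×10¹⁰ K⁴.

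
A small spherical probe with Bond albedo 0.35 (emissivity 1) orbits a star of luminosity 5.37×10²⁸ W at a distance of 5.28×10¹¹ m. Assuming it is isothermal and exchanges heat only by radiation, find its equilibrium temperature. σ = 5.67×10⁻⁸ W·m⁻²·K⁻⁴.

First find the stellar flux at distance d: S = L/(4πd²) = 5.37×10²⁸/(4π·(5.28×10¹¹)²) = 15330 W/m².
For an isothermal sphere, absorbed (1−a)S·πr² = emitted σ·4πr²·T⁴, so T⁴ = (1−a)S/(4σ).
T⁴ = 0.650·15330/(4·5.67×10⁻⁸) = 4.393×10¹⁰ K⁴.

T ≈ 458 K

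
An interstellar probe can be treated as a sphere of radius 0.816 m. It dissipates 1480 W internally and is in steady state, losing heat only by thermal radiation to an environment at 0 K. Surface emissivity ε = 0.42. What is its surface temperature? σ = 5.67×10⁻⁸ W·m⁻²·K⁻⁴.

Steady state: internal power = radiated power, P = εσA T⁴.
Radiating area A = 4πr² = 8.367 m².
T⁴ = P/(εσA) = 1480/(0.42·5.67×10⁻⁸·8.367) = 7.427×10⁹ K⁴.
T = (7.427×10⁹)^(1/4).

T ≈ 294 K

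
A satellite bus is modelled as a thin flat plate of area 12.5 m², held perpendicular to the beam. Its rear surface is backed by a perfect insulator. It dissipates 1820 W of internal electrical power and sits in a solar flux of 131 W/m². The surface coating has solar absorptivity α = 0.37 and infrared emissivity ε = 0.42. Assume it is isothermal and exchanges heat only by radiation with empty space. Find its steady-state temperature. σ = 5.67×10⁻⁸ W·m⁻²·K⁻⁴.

T ≈ 300 K

At steady state, absorbed solar power + internal power = radiated power.
Absorbed: α·S·A_cross = 0.37·131·12.50 = 605.9 W (cross-section A).
Total input = 605.9 + 1820 = 2426 W.
Radiated: εσ·A_surf·T⁴ with A_surf = A = 12.50 m².
T⁴ = 2426/(0.42·5.67×10⁻⁸·12.50) = 8.149×10⁹ K⁴.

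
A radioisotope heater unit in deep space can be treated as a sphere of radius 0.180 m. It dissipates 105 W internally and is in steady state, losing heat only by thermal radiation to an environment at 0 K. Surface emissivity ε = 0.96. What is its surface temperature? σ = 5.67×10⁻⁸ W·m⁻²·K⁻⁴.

Steady state: internal power = radiated power, P = εσA T⁴.
Radiating area A = 4πr² = 0.4072 m².
T⁴ = P/(εσA) = 105/(0.96·5.67×10⁻⁸·0.4072) = 4.738×10⁹ K⁴.
T = (4.738×10⁹)^(1/4).

T ≈ 262 K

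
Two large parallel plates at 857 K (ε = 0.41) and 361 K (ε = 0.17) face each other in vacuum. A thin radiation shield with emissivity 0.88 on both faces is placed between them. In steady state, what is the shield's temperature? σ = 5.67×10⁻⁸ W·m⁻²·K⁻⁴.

In steady state the net flux on the hot side equals that on the cold side.
σ(T₁⁴−T_s⁴)/D₁ = σ(T_s⁴−T₂⁴)/D₂, with D₁ = 1/ε₁+1/ε_s−1 = 2.575, D₂ = 1/ε_s+1/ε₂−1 = 6.019.
Solve for T_s⁴: T_s⁴ = (D₂·T₁⁴ + D₁·T₂⁴)/(D₁+D₂) = 3.829×10¹¹ K⁴.

T_s ≈ 787 K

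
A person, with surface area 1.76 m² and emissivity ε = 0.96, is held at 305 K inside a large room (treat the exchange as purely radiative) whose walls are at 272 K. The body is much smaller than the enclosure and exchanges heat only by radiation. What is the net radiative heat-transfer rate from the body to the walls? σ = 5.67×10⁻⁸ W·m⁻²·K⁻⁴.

For a small grey body in a large enclosure: P_net = εσA(T_body⁴ − T_wall⁴).
A = 1.76 m²; T_body⁴ − T_wall⁴ = 8.654×10⁹ − 5.474×10⁹ = 3.180×10⁹ K⁴.
|P_net| = 0.96·5.67×10⁻⁸·1.760·3.180×10⁹.

P_net ≈ 305 W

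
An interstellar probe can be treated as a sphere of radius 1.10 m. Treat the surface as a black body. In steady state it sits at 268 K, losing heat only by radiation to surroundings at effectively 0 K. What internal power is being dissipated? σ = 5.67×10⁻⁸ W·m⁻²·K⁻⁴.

P ≈ 4450 W

Steady state: P = εσA T⁴.
A = 4πr² = 15.21 m²; T⁴ = (268)⁴ = 5.159×10⁹ K⁴.
P = 1.0 × 5.67×10⁻⁸ × 15.21 × 5.159×10⁹.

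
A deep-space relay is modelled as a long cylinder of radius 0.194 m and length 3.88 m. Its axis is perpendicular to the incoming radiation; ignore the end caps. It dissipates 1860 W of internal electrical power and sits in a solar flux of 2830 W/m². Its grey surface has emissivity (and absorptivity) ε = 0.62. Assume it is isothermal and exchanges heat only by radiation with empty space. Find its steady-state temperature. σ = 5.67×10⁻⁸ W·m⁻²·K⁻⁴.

At steady state, absorbed solar power + internal power = radiated power.
Absorbed: α·S·A_cross = 0.62·2830·1.505 = 2641 W (cross-section 2rL).
Total input = 2641 + 1860 = 4501 W.
Radiated: εσ·A_surf·T⁴ with A_surf = 2πrL = 4.729 m².
T⁴ = 4501/(0.62·5.67×10⁻⁸·4.729) = 2.707×10¹⁰ K⁴.

T ≈ 406 K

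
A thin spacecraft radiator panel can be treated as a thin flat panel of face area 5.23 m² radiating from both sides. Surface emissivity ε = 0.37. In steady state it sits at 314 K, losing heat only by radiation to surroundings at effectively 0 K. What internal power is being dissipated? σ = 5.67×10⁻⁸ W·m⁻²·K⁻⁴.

P ≈ 2130 W

Steady state: P = εσA T⁴.
A = 2·5.23 = 10.46 m²; T⁴ = (314)⁴ = 9.721×10⁹ K⁴.
P = 0.37 × 5.67×10⁻⁸ × 10.46 × 9.721×10⁹.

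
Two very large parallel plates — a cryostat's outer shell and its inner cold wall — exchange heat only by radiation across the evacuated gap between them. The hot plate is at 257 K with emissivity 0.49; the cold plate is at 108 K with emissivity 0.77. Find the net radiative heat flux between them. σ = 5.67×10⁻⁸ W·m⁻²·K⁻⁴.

For two infinite grey parallel plates, q = σ(T₁⁴ − T₂⁴)/(1/ε₁ + 1/ε₂ − 1).
T₁⁴ − T₂⁴ = 4.362×10⁹ − 1.360×10⁸ = 4.226×10⁹ K⁴.
1/ε₁ + 1/ε₂ − 1 = 2.041 + 1.299 − 1 = 2.340.
q = 5.67×10⁻⁸ × 4.226×10⁹ / 2.340.

q ≈ 102 W/m²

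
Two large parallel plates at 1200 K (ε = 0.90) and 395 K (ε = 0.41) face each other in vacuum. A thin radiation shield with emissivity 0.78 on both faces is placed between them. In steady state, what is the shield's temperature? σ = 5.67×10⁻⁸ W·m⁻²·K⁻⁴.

T_s ≈ 1080 K

In steady state the net flux on the hot side equals that on the cold side.
σ(T₁⁴−T_s⁴)/D₁ = σ(T_s⁴−T₂⁴)/D₂, with D₁ = 1/ε₁+1/ε_s−1 = 1.393, D₂ = 1/ε_s+1/ε₂−1 = 2.721.
Solve for T_s⁴: T_s⁴ = (D₂·T₁⁴ + D₁·T₂⁴)/(D₁+D₂) = 1.380×10¹² K⁴.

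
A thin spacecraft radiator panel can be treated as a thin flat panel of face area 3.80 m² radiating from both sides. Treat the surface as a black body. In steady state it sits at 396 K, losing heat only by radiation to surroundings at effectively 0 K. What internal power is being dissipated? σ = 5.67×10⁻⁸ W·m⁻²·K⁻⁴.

P ≈ 10600 W

Steady state: P = εσA T⁴.
A = 2·3.80 = 7.600 m²; T⁴ = (396)⁴ = 2.459×10¹⁰ K⁴.
P = 1.0 × 5.67×10⁻⁸ × 7.600 × 2.459×10¹⁰.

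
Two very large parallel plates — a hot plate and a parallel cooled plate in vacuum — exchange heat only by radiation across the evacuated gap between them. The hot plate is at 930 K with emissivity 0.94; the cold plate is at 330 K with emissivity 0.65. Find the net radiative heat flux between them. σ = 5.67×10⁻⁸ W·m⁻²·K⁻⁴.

For two infinite grey parallel plates, q = σ(T₁⁴ − T₂⁴)/(1/ε₁ + 1/ε₂ − 1).
T₁⁴ − T₂⁴ = 7.481×10¹¹ − 1.186×10¹⁰ = 7.362×10¹¹ K⁴.
1/ε₁ + 1/ε₂ − 1 = 1.064 + 1.538 − 1 = 1.602.
q = 5.67×10⁻⁸ × 7.362×10¹¹ / 1.602.

q ≈ 26100 W/m²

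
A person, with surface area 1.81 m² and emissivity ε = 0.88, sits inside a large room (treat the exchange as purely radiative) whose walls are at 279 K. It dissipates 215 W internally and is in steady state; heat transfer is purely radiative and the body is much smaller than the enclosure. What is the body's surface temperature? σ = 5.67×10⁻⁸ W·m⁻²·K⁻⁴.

For a small grey body in a large enclosure, net radiated power = εσA(T⁴ − T_w⁴).
Steady state: P = εσA(T⁴ − T_w⁴) with A = 1.81 m².
T⁴ = P/(εσA) + T_w⁴ = 215/(0.88·5.67×10⁻⁸·1.810) + (279)⁴
    = 2.381×10⁹ + 6.059×10⁹ = 8.440×10⁹ K⁴.

T ≈ 303 K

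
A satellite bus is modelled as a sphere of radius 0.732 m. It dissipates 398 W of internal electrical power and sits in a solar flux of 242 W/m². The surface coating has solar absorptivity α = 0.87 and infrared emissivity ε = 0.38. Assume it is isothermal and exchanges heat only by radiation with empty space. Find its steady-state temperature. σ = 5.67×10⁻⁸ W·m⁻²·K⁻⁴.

T ≈ 268 K

At steady state, absorbed solar power + internal power = radiated power.
Absorbed: α·S·A_cross = 0.87·242·1.683 = 354.4 W (cross-section πr²).
Total input = 354.4 + 398 = 752.4 W.
Radiated: εσ·A_surf·T⁴ with A_surf = 4πr² = 6.733 m².
T⁴ = 752.4/(0.38·5.67×10⁻⁸·6.733) = 5.186×10⁹ K⁴.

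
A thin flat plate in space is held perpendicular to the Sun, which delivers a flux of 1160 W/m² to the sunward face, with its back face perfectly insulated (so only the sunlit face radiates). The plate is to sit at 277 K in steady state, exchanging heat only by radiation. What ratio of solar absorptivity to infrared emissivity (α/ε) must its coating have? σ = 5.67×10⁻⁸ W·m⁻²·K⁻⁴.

α/ε ≈ 0.288

Balance: αS·A = εσ·1A·T⁴ ⇒ α/ε = σT⁴/S.
α/ε = 5.67×10⁻⁸·(277)⁴/1160 = 5.67×10⁻⁸·5.887×10⁹/1160.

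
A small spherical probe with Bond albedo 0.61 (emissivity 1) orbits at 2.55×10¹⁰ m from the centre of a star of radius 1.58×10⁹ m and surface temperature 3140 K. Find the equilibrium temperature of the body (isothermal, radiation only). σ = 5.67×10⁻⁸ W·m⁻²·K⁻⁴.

T ≈ 437 K

The star's surface emits σT_*⁴; at distance d the flux is S = σT_*⁴(R_*/d)².
S = 5.67×10⁻⁸·(3140)⁴·(1.58×10⁹/2.55×10¹⁰)² = 21160 W/m².
For an isothermal sphere T⁴ = (1−a)S/(4σ) = 3.639×10¹⁰ K⁴.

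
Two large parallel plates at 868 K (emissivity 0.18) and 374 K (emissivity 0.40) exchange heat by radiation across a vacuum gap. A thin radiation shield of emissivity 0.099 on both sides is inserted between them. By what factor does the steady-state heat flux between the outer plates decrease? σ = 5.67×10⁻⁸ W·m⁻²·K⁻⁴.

factor ≈ 3.72

Without shield: q₀ = σΔ(T⁴)/(1/ε₁+1/ε₂−1) with denominator 7.056.
With shield the two gaps are in series; the resistances add: (1/ε₁+1/ε_s−1)+(1/ε_s+1/ε₂−1) = 14.66+11.60 = 26.26.
Heat-flux ratio q₀/q = 26.26/7.056.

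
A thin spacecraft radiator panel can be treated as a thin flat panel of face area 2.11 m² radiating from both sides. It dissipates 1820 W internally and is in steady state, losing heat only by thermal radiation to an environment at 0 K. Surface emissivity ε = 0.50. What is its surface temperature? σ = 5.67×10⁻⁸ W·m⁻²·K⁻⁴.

Steady state: internal power = radiated power, P = εσA T⁴.
Radiating area A = 2·2.11 = 4.220 m².
T⁴ = P/(εσA) = 1820/(0.50·5.67×10⁻⁸·4.220) = 1.521×10¹⁰ K⁴.
T = (1.521×10¹⁰)^(1/4).

T ≈ 351 K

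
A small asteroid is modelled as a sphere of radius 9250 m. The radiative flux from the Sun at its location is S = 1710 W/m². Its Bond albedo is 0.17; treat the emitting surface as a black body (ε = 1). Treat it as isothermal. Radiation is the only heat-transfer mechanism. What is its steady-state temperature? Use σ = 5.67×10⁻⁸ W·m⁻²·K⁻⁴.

T ≈ 281 K

At equilibrium, absorbed power = emitted power.
Absorbing cross-section = πr² = 2.688×10⁸ m²; emitting surface = 4πr² = 1.075×10⁹ m² (ratio 4).
(1−a)S·A_cross = εσ·A_surf·T⁴  ⇒  T⁴ = (1−a)S/(4σ).
T⁴ = 0.830·1710/(4·5.67×10⁻⁸) = 6.258×10⁹ K⁴.
T = (6.258×10⁹)^(1/4).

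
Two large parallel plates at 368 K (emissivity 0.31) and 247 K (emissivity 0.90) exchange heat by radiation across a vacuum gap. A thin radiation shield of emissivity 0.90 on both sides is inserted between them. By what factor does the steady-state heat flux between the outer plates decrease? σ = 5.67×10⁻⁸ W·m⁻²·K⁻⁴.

Without shield: q₀ = σΔ(T⁴)/(1/ε₁+1/ε₂−1) with denominator 3.337.
With shield the two gaps are in series; the resistances add: (1/ε₁+1/ε_s−1)+(1/ε_s+1/ε₂−1) = 3.337+1.222 = 4.559.
Heat-flux ratio q₀/q = 4.559/3.337.

factor ≈ 1.37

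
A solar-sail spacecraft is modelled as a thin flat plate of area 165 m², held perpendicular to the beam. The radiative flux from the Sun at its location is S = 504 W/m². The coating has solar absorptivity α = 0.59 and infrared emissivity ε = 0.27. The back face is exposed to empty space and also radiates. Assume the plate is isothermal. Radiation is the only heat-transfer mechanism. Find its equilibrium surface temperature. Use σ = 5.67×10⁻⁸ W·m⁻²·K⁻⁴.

T ≈ 314 K

At equilibrium, absorbed power = emitted power.
Absorbing cross-section = A = 165.0 m²; emitting surface = 2A = 330.0 m² (ratio 2).
αS·A_cross = εσ·A_surf·T⁴  ⇒  T⁴ = αS/(ε·2σ).
T⁴ = 0.590·504/(0.27·2·5.67×10⁻⁸) = 9.712×10⁹ K⁴.
T = (9.712×10⁹)^(1/4).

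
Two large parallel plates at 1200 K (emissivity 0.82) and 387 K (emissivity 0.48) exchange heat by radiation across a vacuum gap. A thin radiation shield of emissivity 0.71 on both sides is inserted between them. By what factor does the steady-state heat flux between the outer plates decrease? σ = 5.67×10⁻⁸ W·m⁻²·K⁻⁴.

Without shield: q₀ = σΔ(T⁴)/(1/ε₁+1/ε₂−1) with denominator 2.303.
With shield the two gaps are in series; the resistances add: (1/ε₁+1/ε_s−1)+(1/ε_s+1/ε₂−1) = 1.628+2.492 = 4.120.
Heat-flux ratio q₀/q = 4.120/2.303.

factor ≈ 1.79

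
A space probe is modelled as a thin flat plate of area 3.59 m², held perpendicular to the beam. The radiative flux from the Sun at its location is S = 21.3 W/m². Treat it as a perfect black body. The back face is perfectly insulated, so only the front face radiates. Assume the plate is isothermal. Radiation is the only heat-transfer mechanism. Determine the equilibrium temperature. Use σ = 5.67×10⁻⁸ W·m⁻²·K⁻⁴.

At equilibrium, absorbed power = emitted power.
Absorbing cross-section = A = 3.590 m²; emitting surface = A = 3.590 m² (ratio 1).
S·A_cross = εσ·A_surf·T⁴  ⇒  T⁴ = S/(1σ).
T⁴ = 1.00·21.3/(1·5.67×10⁻⁸) = 3.757×10⁸ K⁴.
T = (3.757×10⁸)^(1/4).

T ≈ 139 K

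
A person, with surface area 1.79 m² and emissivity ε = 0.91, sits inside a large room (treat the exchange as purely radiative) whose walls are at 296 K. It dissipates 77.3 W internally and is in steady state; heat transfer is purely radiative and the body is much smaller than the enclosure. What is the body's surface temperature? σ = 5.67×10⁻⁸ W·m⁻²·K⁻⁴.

For a small grey body in a large enclosure, net radiated power = εσA(T⁴ − T_w⁴).
Steady state: P = εσA(T⁴ − T_w⁴) with A = 1.79 m².
T⁴ = P/(εσA) + T_w⁴ = 77.3/(0.91·5.67×10⁻⁸·1.790) + (296)⁴
    = 8.370×10⁸ + 7.677×10⁹ = 8.514×10⁹ K⁴.

T ≈ 304 K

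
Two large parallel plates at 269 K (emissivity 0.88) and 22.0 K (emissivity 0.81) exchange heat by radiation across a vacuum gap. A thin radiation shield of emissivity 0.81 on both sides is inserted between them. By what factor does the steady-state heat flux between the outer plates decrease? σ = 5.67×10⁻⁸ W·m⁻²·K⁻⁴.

factor ≈ 2.07

Without shield: q₀ = σΔ(T⁴)/(1/ε₁+1/ε₂−1) with denominator 1.371.
With shield the two gaps are in series; the resistances add: (1/ε₁+1/ε_s−1)+(1/ε_s+1/ε₂−1) = 1.371+1.469 = 2.840.
Heat-flux ratio q₀/q = 2.840/1.371.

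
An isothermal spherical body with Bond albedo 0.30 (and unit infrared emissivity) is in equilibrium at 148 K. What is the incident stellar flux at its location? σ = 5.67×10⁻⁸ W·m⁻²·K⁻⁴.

(1−a)S·πr² = σ·4πr²·T⁴ ⇒ S = 4σT⁴/(1−a).
S = 4·5.67×10⁻⁸·4.798×10⁸/0.700.

S ≈ 155 W/m²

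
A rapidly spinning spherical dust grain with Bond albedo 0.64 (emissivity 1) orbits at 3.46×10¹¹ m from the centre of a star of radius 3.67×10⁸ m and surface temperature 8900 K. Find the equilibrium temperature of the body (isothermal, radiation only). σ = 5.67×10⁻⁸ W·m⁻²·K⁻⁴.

The star's surface emits σT_*⁴; at distance d the flux is S = σT_*⁴(R_*/d)².
S = 5.67×10⁻⁸·(8900)⁴·(3.67×10⁸/3.46×10¹¹)² = 400.2 W/m².
For an isothermal sphere T⁴ = (1−a)S/(4σ) = 6.353×10⁸ K⁴.

T ≈ 159 K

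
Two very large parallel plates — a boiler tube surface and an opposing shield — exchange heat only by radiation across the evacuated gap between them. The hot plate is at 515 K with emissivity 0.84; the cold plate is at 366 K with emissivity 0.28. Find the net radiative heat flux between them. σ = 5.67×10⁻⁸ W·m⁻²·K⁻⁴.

q ≈ 790 W/m²

For two infinite grey parallel plates, q = σ(T₁⁴ − T₂⁴)/(1/ε₁ + 1/ε₂ − 1).
T₁⁴ − T₂⁴ = 7.034×10¹⁰ − 1.794×10¹⁰ = 5.240×10¹⁰ K⁴.
1/ε₁ + 1/ε₂ − 1 = 1.190 + 3.571 − 1 = 3.762.
q = 5.67×10⁻⁸ × 5.240×10¹⁰ / 3.762.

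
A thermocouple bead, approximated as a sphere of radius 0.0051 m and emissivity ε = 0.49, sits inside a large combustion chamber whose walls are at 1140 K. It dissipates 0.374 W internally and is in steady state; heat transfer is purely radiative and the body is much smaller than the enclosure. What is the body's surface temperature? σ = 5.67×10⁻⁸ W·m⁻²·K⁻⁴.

T ≈ 1150 K

For a small grey body in a large enclosure, net radiated power = εσA(T⁴ − T_w⁴).
Steady state: P = εσA(T⁴ − T_w⁴) with A = 4πr² = 3.269×10⁻⁴ m².
T⁴ = P/(εσA) + T_w⁴ = 0.374/(0.49·5.67×10⁻⁸·3.269×10⁻⁴) + (1140)⁴
    = 4.119×10¹⁰ + 1.689×10¹² = 1.730×10¹² K⁴.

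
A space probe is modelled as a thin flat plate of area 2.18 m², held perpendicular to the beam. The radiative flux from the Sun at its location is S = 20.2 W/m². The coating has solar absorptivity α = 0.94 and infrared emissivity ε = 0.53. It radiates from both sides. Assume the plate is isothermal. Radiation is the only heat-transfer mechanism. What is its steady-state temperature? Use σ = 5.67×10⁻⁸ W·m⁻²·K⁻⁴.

T ≈ 133 K

At equilibrium, absorbed power = emitted power.
Absorbing cross-section = A = 2.180 m²; emitting surface = 2A = 4.360 m² (ratio 2).
αS·A_cross = εσ·A_surf·T⁴  ⇒  T⁴ = αS/(ε·2σ).
T⁴ = 0.940·20.2/(0.53·2·5.67×10⁻⁸) = 3.159×10⁸ K⁴.
T = (3.159×10⁸)^(1/4).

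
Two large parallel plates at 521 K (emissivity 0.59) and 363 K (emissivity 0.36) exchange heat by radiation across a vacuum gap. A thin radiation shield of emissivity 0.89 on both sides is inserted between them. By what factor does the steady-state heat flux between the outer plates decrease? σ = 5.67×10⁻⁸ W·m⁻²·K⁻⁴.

Without shield: q₀ = σΔ(T⁴)/(1/ε₁+1/ε₂−1) with denominator 3.473.
With shield the two gaps are in series; the resistances add: (1/ε₁+1/ε_s−1)+(1/ε_s+1/ε₂−1) = 1.819+2.901 = 4.720.
Heat-flux ratio q₀/q = 4.720/3.473.

factor ≈ 1.36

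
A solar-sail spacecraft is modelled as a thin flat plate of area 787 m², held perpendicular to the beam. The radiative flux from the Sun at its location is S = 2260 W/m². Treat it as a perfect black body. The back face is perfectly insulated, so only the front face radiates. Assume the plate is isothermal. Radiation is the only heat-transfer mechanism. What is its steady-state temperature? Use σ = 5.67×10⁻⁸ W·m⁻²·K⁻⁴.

T ≈ 447 K

At equilibrium, absorbed power = emitted power.
Absorbing cross-section = A = 787.0 m²; emitting surface = A = 787.0 m² (ratio 1).
S·A_cross = εσ·A_surf·T⁴  ⇒  T⁴ = S/(1σ).
T⁴ = 1.00·2260/(1·5.67×10⁻⁸) = 3.986×10¹⁰ K⁴.
T = (3.986×10¹⁰)^(1/4).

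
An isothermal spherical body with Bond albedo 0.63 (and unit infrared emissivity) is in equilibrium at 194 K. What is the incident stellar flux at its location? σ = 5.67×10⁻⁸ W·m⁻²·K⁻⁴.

(1−a)S·πr² = σ·4πr²·T⁴ ⇒ S = 4σT⁴/(1−a).
S = 4·5.67×10⁻⁸·1.416×10⁹/0.370.

S ≈ 868 W/m²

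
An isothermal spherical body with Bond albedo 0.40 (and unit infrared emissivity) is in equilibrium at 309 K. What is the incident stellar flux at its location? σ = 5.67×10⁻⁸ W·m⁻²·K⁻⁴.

(1−a)S·πr² = σ·4πr²·T⁴ ⇒ S = 4σT⁴/(1−a).
S = 4·5.67×10⁻⁸·9.117×10⁹/0.600.

S ≈ 3450 W/m²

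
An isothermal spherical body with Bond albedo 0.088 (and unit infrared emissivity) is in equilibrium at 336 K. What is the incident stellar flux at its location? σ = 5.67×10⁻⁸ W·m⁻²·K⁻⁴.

(1−a)S·πr² = σ·4πr²·T⁴ ⇒ S = 4σT⁴/(1−a).
S = 4·5.67×10⁻⁸·1.275×10¹⁰/0.912.

S ≈ 3170 W/m²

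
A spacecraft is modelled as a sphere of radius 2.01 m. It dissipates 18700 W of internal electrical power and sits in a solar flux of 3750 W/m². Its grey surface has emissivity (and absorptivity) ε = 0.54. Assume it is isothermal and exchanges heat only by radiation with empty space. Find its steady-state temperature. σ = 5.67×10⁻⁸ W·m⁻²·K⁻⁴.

At steady state, absorbed solar power + internal power = radiated power.
Absorbed: α·S·A_cross = 0.54·3750·12.69 = 25700 W (cross-section πr²).
Total input = 25700 + 18700 = 44400 W.
Radiated: εσ·A_surf·T⁴ with A_surf = 4πr² = 50.77 m².
T⁴ = 44400/(0.54·5.67×10⁻⁸·50.77) = 2.856×10¹⁰ K⁴.

T ≈ 411 K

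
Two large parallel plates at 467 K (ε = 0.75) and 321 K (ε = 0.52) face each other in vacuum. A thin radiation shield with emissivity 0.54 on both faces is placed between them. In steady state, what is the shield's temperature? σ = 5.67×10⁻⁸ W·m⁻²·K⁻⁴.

In steady state the net flux on the hot side equals that on the cold side.
σ(T₁⁴−T_s⁴)/D₁ = σ(T_s⁴−T₂⁴)/D₂, with D₁ = 1/ε₁+1/ε_s−1 = 2.185, D₂ = 1/ε_s+1/ε₂−1 = 2.775.
Solve for T_s⁴: T_s⁴ = (D₂·T₁⁴ + D₁·T₂⁴)/(D₁+D₂) = 3.129×10¹⁰ K⁴.

T_s ≈ 421 K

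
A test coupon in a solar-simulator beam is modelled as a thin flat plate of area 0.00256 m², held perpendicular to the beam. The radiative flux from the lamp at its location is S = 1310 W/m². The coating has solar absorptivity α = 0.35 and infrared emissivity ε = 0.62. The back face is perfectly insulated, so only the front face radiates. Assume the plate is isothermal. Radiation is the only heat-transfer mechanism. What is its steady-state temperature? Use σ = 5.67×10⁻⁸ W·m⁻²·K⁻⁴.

At equilibrium, absorbed power = emitted power.
Absorbing cross-section = A = 0.002560 m²; emitting surface = A = 0.002560 m² (ratio 1).
αS·A_cross = εσ·A_surf·T⁴  ⇒  T⁴ = αS/(ε·1σ).
T⁴ = 0.350·1310/(0.62·1·5.67×10⁻⁸) = 1.304×10¹⁰ K⁴.
T = (1.304×10¹⁰)^(1/4).

T ≈ 338 K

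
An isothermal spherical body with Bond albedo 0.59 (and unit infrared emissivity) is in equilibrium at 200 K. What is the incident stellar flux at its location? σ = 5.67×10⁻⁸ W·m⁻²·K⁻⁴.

(1−a)S·πr² = σ·4πr²·T⁴ ⇒ S = 4σT⁴/(1−a).
S = 4·5.67×10⁻⁸·1.600×10⁹/0.410.

S ≈ 885 W/m²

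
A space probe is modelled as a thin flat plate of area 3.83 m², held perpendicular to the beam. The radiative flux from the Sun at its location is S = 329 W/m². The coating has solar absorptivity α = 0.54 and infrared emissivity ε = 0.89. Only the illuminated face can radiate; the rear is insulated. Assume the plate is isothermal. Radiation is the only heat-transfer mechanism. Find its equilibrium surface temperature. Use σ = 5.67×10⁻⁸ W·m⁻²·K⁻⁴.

At equilibrium, absorbed power = emitted power.
Absorbing cross-section = A = 3.830 m²; emitting surface = A = 3.830 m² (ratio 1).
αS·A_cross = εσ·A_surf·T⁴  ⇒  T⁴ = αS/(ε·1σ).
T⁴ = 0.540·329/(0.89·1·5.67×10⁻⁸) = 3.521×10⁹ K⁴.
T = (3.521×10⁹)^(1/4).

T ≈ 244 K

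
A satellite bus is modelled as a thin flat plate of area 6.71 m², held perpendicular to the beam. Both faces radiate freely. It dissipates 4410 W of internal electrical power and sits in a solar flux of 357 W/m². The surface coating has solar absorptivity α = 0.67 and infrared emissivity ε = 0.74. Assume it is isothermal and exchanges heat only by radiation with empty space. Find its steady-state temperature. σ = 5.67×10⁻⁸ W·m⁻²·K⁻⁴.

T ≈ 321 K

At steady state, absorbed solar power + internal power = radiated power.
Absorbed: α·S·A_cross = 0.67·357·6.710 = 1605 W (cross-section A).
Total input = 1605 + 4410 = 6015 W.
Radiated: εσ·A_surf·T⁴ with A_surf = 2A = 13.42 m².
T⁴ = 6015/(0.74·5.67×10⁻⁸·13.42) = 1.068×10¹⁰ K⁴.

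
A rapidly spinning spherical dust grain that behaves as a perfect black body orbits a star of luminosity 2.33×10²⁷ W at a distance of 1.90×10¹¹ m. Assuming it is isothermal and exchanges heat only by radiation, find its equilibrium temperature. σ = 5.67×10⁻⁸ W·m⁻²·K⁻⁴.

T ≈ 388 K

First find the stellar flux at distance d: S = L/(4πd²) = 2.33×10²⁷/(4π·(1.90×10¹¹)²) = 5136 W/m².
For an isothermal sphere, absorbed (1−a)S·πr² = emitted σ·4πr²·T⁴, so T⁴ = (1−a)S/(4σ).
T⁴ = 1.00·5136/(4·5.67×10⁻⁸) = 2.265×10¹⁰ K⁴.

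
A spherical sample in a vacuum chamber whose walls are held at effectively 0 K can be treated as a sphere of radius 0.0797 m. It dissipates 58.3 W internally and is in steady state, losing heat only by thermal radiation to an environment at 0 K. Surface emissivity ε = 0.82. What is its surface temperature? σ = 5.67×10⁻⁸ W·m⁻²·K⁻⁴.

Steady state: internal power = radiated power, P = εσA T⁴.
Radiating area A = 4πr² = 0.07982 m².
T⁴ = P/(εσA) = 58.3/(0.82·5.67×10⁻⁸·0.07982) = 1.571×10¹⁰ K⁴.
T = (1.571×10¹⁰)^(1/4).

T ≈ 354 K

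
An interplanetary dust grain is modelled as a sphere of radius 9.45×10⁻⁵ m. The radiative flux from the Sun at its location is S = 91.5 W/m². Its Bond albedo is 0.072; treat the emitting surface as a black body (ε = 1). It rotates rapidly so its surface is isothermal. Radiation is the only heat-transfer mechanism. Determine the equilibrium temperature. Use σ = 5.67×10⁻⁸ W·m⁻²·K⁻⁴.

At equilibrium, absorbed power = emitted power.
Absorbing cross-section = πr² = 2.806×10⁻⁸ m²; emitting surface = 4πr² = 1.122×10⁻⁷ m² (ratio 4).
(1−a)S·A_cross = εσ·A_surf·T⁴  ⇒  T⁴ = (1−a)S/(4σ).
T⁴ = 0.928·91.5/(4·5.67×10⁻⁸) = 3.744×10⁸ K⁴.
T = (3.744×10⁸)^(1/4).

T ≈ 139 K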